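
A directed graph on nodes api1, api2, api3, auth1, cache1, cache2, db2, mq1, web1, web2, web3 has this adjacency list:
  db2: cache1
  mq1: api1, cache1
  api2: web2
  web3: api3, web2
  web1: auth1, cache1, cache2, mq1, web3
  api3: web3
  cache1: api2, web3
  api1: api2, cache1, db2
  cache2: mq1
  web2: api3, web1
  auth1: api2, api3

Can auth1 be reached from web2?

Explore from web2.
Distance 1: reach api3, web1.
Distance 2: reach auth1, cache1, cache2, mq1, web3.
Found auth1.

Yes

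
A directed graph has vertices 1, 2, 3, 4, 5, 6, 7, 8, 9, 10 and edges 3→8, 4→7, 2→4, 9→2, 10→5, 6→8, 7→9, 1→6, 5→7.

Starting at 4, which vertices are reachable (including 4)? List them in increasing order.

Start at 4.
Its neighbours: 7.
Then their neighbours: 9.
Then next layer: 2.
Nothing further is reachable.

2, 4, 7, 9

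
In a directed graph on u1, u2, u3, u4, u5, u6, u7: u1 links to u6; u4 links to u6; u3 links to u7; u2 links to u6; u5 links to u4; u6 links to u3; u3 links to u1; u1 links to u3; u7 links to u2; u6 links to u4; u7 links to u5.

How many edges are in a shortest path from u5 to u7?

Distance 0: u5.
Distance 1: u4.
Distance 2: u6.
Distance 3: u3.
Distance 4: u1, u7 — contains u7.

4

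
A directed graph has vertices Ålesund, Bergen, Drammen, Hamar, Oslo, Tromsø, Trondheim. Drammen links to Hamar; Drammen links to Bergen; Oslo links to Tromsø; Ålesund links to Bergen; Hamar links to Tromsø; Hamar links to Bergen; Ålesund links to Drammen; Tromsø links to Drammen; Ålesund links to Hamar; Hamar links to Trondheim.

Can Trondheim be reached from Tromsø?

Yes

Explore from Tromsø.
Distance 1: reach Drammen.
Distance 2: reach Bergen, Hamar.
Distance 3: reach Trondheim.
Found Trondheim.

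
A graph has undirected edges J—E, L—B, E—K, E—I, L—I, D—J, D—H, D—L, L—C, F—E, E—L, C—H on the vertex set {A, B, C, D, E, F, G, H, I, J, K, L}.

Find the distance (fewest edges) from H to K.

Distance 0: H.
Distance 1: C, D.
Distance 2: J, L.
Distance 3: B, E, I.
Distance 4: F, K — contains K.

4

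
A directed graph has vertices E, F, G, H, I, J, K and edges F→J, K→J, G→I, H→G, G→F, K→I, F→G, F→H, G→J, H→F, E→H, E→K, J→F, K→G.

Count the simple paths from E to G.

5

E→H→F→G
E→H→G
E→K→G
E→K→J→F→G
E→K→J→F→H→G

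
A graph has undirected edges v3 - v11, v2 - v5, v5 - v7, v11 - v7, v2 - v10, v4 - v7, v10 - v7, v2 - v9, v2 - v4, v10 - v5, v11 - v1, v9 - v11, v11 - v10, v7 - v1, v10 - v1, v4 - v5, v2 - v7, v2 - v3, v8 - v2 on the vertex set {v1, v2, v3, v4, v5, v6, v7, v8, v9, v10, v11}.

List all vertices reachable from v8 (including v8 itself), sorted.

v1, v2, v3, v4, v5, v7, v8, v9, v10, v11

Start at v8.
Its neighbours: v2.
Then their neighbours: v3, v4, v5, v7, v9, v10.
Then next layer: v1, v11.
Nothing further is reachable.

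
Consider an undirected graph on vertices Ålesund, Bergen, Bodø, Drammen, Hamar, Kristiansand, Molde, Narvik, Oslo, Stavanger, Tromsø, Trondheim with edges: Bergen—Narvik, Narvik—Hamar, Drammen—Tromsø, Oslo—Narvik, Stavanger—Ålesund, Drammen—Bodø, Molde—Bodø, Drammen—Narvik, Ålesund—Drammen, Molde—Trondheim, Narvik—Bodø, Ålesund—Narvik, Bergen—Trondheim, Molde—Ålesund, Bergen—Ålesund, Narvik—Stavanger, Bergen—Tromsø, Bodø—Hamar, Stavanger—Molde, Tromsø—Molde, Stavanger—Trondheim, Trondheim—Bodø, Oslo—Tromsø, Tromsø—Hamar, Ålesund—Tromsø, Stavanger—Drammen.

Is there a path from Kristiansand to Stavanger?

No

Kristiansand has no edges, so nothing is reachable from it.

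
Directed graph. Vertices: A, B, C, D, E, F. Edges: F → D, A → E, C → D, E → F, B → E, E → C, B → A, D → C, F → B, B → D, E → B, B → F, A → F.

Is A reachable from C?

No

Explore from C.
Distance 1: reach D.
The search from C is exhausted; no directed path reaches A.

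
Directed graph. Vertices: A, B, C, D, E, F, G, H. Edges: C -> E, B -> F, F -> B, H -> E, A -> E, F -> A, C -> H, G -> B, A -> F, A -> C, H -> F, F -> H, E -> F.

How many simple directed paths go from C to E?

C→E
C→H→E
C→H→F→A→E

3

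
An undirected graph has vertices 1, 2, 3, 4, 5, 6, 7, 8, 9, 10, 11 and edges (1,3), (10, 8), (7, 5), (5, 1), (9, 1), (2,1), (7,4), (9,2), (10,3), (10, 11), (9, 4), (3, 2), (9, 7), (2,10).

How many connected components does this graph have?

From 1: component {1, 2, 3, 4, 5, 7, 8, 9, 10, 11}.
From 6: component {6}.
That's 2 components.

2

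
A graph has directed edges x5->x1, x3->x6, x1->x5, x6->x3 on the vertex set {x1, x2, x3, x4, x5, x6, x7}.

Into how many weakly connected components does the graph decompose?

From x1: component {x1, x5}.
From x2: component {x2}.
From x3: component {x3, x6}.
From x4: component {x4}.
From x7: component {x7}.
That's 5 components.

5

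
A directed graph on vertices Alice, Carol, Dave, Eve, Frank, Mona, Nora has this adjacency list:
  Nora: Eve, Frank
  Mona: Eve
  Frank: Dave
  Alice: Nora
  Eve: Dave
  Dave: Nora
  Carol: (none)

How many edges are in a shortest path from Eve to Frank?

3

Distance 0: Eve.
Distance 1: Dave.
Distance 2: Nora.
Distance 3: Frank — contains Frank.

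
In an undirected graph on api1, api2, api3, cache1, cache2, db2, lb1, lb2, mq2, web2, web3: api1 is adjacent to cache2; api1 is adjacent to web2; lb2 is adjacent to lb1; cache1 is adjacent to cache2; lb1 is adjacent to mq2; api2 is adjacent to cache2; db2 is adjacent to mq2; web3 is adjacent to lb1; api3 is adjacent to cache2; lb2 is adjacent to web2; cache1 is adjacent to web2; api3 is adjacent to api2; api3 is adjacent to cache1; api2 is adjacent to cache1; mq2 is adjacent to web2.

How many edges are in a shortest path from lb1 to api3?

Distance 0: lb1.
Distance 1: lb2, mq2, web3.
Distance 2: db2, web2.
Distance 3: api1, cache1.
Distance 4: api2, api3, cache2 — contains api3.

4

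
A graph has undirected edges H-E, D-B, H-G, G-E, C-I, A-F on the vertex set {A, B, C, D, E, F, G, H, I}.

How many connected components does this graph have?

4

From A: component {A, F}.
From B: component {B, D}.
From C: component {C, I}.
From E: component {E, G, H}.
That's 4 components.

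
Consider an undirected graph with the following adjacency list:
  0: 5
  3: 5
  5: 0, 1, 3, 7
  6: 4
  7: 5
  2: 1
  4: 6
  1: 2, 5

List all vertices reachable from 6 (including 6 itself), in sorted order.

4, 6

Start at 6.
Its neighbours: 4.
Nothing further is reachable.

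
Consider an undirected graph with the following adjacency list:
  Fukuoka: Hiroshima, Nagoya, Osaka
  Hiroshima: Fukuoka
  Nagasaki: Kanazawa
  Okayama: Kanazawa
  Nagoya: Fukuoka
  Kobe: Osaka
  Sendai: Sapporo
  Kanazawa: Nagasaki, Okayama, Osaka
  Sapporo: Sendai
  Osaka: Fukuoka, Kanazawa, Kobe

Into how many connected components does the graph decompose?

From Fukuoka: component {Fukuoka, Hiroshima, Kanazawa, Kobe, Nagasaki, Nagoya, Okayama, Osaka}.
From Sapporo: component {Sapporo, Sendai}.
That's 2 components.

2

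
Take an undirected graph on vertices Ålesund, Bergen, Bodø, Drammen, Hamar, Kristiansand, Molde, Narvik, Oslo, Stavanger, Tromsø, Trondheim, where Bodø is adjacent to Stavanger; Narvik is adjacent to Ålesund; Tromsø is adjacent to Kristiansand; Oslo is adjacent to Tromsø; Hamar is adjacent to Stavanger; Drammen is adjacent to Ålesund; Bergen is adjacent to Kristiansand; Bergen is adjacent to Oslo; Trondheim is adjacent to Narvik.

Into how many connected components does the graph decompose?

4

From Ålesund: component {Ålesund, Drammen, Narvik, Trondheim}.
From Bergen: component {Bergen, Kristiansand, Oslo, Tromsø}.
From Bodø: component {Bodø, Hamar, Stavanger}.
From Molde: component {Molde}.
That's 4 components.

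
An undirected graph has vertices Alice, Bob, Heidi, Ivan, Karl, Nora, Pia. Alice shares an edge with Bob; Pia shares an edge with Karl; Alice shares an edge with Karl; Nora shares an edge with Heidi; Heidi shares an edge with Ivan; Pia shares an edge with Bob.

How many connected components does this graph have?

From Alice: component {Alice, Bob, Karl, Pia}.
From Heidi: component {Heidi, Ivan, Nora}.
That's 2 components.

2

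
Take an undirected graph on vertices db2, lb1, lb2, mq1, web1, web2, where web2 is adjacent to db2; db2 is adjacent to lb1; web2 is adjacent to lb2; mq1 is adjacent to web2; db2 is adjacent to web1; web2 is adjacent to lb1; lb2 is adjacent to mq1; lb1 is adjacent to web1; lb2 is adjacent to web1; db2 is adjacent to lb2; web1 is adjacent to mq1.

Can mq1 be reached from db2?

Explore from db2.
Distance 1: reach lb1, lb2, web1, web2.
Distance 2: reach mq1.
Found mq1.

Yes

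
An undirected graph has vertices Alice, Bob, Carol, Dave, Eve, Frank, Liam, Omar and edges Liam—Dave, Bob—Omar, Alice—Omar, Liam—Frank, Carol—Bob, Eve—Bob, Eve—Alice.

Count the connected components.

From Alice: component {Alice, Bob, Carol, Eve, Omar}.
From Dave: component {Dave, Frank, Liam}.
That's 2 components.

2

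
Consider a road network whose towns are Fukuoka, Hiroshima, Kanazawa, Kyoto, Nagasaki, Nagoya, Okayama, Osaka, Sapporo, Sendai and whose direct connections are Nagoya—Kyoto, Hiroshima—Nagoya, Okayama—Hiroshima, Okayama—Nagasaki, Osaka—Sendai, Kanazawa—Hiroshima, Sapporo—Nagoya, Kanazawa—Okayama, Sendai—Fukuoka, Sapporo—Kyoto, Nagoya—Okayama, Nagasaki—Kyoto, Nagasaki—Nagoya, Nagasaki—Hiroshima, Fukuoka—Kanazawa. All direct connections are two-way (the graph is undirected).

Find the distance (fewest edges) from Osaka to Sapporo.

6

Distance 0: Osaka.
Distance 1: Sendai.
Distance 2: Fukuoka.
Distance 3: Kanazawa.
Distance 4: Hiroshima, Okayama.
Distance 5: Nagasaki, Nagoya.
Distance 6: Kyoto, Sapporo — contains Sapporo.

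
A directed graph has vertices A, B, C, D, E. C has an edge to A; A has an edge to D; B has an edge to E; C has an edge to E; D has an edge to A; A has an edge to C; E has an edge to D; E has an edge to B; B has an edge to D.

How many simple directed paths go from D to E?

D→A→C→E

1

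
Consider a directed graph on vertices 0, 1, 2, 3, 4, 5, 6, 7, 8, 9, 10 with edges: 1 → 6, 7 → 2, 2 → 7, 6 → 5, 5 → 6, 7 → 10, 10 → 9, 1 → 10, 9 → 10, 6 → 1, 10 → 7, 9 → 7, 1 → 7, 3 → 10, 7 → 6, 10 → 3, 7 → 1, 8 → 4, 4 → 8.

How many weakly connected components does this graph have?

From 0: component {0}.
From 1: component {1, 2, 3, 5, 6, 7, 9, 10}.
From 4: component {4, 8}.
That's 3 components.

3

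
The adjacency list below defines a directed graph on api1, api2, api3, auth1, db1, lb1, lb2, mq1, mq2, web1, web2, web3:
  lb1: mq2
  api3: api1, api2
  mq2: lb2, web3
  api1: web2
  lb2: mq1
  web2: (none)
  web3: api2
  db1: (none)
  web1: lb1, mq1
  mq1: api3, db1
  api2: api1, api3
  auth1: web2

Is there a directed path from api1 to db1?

Explore from api1.
Distance 1: reach web2.
The search from api1 is exhausted; no directed path reaches db1.

No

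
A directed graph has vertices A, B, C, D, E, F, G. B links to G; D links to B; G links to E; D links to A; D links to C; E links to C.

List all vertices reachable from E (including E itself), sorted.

Start at E.
Its neighbours: C.
Nothing further is reachable.

C, E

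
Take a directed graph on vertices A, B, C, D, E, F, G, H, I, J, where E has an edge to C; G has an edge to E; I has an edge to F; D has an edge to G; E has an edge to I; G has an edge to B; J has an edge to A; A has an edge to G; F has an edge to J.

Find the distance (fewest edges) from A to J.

Distance 0: A.
Distance 1: G.
Distance 2: B, E.
Distance 3: C, I.
Distance 4: F.
Distance 5: J — contains J.

5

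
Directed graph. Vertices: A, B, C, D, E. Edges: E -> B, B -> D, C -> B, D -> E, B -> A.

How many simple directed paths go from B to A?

B→A

1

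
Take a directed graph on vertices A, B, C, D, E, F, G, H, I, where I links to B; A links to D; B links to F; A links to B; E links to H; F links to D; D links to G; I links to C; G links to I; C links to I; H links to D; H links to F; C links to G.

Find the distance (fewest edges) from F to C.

Distance 0: F.
Distance 1: D.
Distance 2: G.
Distance 3: I.
Distance 4: B, C — contains C.

4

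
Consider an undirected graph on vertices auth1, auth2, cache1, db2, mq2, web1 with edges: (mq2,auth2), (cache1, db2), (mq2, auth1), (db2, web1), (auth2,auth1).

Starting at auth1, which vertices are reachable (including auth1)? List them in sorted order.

auth1, auth2, mq2

Start at auth1.
Its neighbours: auth2, mq2.
Nothing further is reachable.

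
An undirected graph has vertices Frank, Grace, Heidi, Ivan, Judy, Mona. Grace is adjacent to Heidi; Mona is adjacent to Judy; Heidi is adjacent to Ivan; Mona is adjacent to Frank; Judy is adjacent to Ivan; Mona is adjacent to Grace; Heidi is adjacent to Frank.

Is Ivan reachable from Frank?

Yes

Explore from Frank.
Distance 1: reach Heidi, Mona.
Distance 2: reach Grace, Ivan, Judy.
Found Ivan.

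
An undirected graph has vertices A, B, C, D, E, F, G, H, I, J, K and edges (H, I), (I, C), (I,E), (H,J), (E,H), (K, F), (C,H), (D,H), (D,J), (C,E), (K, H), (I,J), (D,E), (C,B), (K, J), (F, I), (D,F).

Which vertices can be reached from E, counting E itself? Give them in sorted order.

B, C, D, E, F, H, I, J, K

Start at E.
Its neighbours: C, D, H, I.
Then their neighbours: B, F, J, K.
Nothing further is reachable.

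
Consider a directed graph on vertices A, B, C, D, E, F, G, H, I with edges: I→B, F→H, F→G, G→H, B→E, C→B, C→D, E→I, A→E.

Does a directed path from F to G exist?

Yes

Explore from F.
Distance 1: reach G, H.
Found G.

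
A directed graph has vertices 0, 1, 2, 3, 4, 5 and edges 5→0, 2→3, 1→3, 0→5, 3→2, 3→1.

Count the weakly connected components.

3

From 0: component {0, 5}.
From 1: component {1, 2, 3}.
From 4: component {4}.
That's 3 components.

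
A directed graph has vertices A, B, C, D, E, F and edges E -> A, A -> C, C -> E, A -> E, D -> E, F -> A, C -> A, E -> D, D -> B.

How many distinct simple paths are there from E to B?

E→D→B

1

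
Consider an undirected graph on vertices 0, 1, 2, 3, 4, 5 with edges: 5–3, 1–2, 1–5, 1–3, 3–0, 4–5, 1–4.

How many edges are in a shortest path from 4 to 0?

3

Distance 0: 4.
Distance 1: 1, 5.
Distance 2: 2, 3.
Distance 3: 0 — contains 0.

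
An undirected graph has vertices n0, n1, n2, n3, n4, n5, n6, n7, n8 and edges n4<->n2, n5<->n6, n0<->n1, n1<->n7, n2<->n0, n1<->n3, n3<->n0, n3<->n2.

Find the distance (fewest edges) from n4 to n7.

4

Distance 0: n4.
Distance 1: n2.
Distance 2: n0, n3.
Distance 3: n1.
Distance 4: n7 — contains n7.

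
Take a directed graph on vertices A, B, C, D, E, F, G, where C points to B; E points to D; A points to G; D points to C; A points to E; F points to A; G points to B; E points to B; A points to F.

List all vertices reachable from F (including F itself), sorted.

A, B, C, D, E, F, G

Start at F.
Its neighbours: A.
Then their neighbours: E, G.
Then next layer: B, D.
Then next layer: C.
Every vertex is now reached.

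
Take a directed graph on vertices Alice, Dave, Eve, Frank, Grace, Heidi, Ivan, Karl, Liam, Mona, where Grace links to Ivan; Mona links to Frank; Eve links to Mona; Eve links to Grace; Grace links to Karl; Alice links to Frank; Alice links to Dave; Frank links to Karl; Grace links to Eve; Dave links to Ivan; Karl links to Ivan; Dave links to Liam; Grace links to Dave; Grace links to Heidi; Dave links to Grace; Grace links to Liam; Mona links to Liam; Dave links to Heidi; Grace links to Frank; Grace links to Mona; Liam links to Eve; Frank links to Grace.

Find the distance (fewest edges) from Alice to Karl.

Distance 0: Alice.
Distance 1: Dave, Frank.
Distance 2: Grace, Heidi, Ivan, Karl, Liam — contains Karl.

2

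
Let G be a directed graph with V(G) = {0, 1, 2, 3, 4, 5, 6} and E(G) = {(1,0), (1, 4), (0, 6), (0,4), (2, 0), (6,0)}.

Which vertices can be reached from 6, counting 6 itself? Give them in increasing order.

0, 4, 6

Start at 6.
Its neighbours: 0.
Then their neighbours: 4.
Nothing further is reachable.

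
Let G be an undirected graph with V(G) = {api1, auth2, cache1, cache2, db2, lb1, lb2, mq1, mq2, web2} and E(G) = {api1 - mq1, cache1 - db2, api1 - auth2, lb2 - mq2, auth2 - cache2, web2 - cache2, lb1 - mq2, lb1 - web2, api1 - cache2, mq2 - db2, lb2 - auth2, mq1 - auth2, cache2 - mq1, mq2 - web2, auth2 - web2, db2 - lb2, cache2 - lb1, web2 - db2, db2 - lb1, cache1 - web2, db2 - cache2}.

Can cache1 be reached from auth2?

Yes

Explore from auth2.
Distance 1: reach api1, cache2, lb2, mq1, web2.
Distance 2: reach cache1, db2, lb1, mq2.
Found cache1.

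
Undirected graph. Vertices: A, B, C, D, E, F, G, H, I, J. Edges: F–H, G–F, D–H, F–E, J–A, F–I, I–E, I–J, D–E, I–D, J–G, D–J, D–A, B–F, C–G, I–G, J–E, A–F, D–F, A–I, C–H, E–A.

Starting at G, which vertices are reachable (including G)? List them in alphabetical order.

Start at G.
Its neighbours: C, F, I, J.
Then their neighbours: A, B, D, E, H.
Every vertex is now reached.

A, B, C, D, E, F, G, H, I, J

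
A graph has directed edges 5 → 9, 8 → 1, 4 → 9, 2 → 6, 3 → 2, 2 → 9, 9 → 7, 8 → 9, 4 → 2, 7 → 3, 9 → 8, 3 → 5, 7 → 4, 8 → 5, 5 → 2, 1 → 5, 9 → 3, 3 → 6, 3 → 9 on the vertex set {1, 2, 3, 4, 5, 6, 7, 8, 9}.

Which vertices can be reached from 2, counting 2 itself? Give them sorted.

1, 2, 3, 4, 5, 6, 7, 8, 9

Start at 2.
Its neighbours: 6, 9.
Then their neighbours: 3, 7, 8.
Then next layer: 1, 4, 5.
Every vertex is now reached.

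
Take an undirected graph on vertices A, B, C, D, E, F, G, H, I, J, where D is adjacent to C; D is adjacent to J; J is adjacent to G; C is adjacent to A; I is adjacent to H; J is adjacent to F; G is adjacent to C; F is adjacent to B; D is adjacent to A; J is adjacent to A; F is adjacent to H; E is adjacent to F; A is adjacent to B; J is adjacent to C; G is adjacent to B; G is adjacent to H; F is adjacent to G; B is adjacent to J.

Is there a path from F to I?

Explore from F.
Distance 1: reach B, E, G, H, J.
Distance 2: reach A, C, D, I.
Found I.

Yes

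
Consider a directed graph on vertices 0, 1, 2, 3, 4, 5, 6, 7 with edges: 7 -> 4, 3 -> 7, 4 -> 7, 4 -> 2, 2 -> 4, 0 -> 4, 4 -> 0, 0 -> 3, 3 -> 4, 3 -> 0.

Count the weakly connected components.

From 0: component {0, 2, 3, 4, 7}.
From 1: component {1}.
From 5: component {5}.
From 6: component {6}.
That's 4 components.

4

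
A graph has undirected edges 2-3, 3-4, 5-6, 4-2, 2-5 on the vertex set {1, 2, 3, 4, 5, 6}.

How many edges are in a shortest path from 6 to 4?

3

Distance 0: 6.
Distance 1: 5.
Distance 2: 2.
Distance 3: 3, 4 — contains 4.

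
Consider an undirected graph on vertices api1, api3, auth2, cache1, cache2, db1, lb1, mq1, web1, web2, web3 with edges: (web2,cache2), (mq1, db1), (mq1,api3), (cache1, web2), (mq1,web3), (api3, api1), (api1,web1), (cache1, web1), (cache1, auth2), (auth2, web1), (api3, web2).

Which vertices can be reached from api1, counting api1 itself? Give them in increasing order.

Start at api1.
Its neighbours: api3, web1.
Then their neighbours: auth2, cache1, mq1, web2.
Then next layer: cache2, db1, web3.
Nothing further is reachable.

api1, api3, auth2, cache1, cache2, db1, mq1, web1, web2, web3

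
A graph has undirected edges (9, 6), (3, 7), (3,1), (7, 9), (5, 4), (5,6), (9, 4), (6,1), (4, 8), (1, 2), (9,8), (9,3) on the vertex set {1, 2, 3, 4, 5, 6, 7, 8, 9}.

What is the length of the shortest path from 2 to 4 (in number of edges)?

Distance 0: 2.
Distance 1: 1.
Distance 2: 3, 6.
Distance 3: 5, 7, 9.
Distance 4: 4, 8 — contains 4.

4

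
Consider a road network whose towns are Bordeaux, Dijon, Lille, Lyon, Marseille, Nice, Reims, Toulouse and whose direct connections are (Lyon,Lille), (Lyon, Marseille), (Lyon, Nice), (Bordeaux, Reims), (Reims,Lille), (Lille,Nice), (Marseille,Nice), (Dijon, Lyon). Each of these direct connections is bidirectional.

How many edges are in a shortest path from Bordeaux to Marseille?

Distance 0: Bordeaux.
Distance 1: Reims.
Distance 2: Lille.
Distance 3: Lyon, Nice.
Distance 4: Dijon, Marseille — contains Marseille.

4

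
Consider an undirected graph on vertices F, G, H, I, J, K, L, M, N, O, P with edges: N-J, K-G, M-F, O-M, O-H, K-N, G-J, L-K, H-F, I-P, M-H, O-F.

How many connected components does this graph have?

From F: component {F, H, M, O}.
From G: component {G, J, K, L, N}.
From I: component {I, P}.
That's 3 components.

3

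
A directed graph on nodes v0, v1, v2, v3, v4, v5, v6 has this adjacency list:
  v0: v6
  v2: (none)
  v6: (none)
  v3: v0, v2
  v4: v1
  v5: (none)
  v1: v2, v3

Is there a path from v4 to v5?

Explore from v4.
Distance 1: reach v1.
Distance 2: reach v2, v3.
Distance 3: reach v0.
Distance 4: reach v6.
The search from v4 is exhausted; no directed path reaches v5.

No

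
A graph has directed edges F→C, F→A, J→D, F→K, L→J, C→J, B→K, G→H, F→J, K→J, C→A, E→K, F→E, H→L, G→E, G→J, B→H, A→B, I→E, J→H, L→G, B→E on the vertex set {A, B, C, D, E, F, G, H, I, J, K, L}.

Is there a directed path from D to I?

D has no outgoing edges, so nothing is reachable from it.

No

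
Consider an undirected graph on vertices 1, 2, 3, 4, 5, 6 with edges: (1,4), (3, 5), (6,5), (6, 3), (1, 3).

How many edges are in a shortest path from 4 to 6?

Distance 0: 4.
Distance 1: 1.
Distance 2: 3.
Distance 3: 5, 6 — contains 6.

3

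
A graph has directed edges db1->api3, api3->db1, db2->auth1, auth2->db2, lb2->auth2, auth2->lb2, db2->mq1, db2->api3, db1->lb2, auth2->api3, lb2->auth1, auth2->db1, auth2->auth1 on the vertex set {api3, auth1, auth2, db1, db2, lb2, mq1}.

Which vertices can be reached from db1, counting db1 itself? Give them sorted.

Start at db1.
Its neighbours: api3, lb2.
Then their neighbours: auth1, auth2.
Then next layer: db2.
Then next layer: mq1.
Every vertex is now reached.

api3, auth1, auth2, db1, db2, lb2, mq1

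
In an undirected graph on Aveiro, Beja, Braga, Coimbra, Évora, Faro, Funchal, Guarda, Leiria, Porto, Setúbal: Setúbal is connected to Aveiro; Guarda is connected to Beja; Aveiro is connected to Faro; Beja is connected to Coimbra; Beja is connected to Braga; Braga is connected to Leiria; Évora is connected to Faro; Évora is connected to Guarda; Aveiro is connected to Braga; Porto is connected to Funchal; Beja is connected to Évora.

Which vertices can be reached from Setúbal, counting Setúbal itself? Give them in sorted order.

Start at Setúbal.
Its neighbours: Aveiro.
Then their neighbours: Braga, Faro.
Then next layer: Beja, Évora, Leiria.
Then next layer: Coimbra, Guarda.
Nothing further is reachable.

Aveiro, Beja, Braga, Coimbra, Évora, Faro, Guarda, Leiria, Setúbal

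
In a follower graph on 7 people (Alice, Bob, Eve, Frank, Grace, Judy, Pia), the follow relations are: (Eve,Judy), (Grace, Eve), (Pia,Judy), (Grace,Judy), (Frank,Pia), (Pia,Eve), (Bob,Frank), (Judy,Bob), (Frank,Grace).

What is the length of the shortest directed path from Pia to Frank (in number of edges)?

Distance 0: Pia.
Distance 1: Eve, Judy.
Distance 2: Bob.
Distance 3: Frank — contains Frank.

3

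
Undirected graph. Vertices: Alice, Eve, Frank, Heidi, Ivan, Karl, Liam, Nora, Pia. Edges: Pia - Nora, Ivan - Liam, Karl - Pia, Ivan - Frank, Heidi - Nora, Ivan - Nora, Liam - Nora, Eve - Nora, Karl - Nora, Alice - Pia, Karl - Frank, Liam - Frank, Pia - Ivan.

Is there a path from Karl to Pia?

Explore from Karl.
Distance 1: reach Frank, Nora, Pia.
Found Pia.

Yes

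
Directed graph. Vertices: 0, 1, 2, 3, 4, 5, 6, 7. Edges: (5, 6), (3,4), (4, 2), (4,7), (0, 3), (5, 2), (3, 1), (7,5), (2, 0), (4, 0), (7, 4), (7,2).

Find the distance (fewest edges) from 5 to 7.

5

Distance 0: 5.
Distance 1: 2, 6.
Distance 2: 0.
Distance 3: 3.
Distance 4: 1, 4.
Distance 5: 7 — contains 7.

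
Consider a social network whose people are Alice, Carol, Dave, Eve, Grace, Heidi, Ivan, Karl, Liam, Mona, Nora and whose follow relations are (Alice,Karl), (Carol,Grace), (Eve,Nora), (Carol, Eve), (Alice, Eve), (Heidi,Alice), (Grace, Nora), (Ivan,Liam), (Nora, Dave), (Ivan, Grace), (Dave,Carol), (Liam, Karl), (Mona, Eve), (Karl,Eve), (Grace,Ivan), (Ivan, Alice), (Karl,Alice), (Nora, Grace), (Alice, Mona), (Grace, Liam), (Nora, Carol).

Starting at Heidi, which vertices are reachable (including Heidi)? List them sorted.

Alice, Carol, Dave, Eve, Grace, Heidi, Ivan, Karl, Liam, Mona, Nora

Start at Heidi.
Its neighbours: Alice.
Then their neighbours: Eve, Karl, Mona.
Then next layer: Nora.
Then next layer: Carol, Dave, Grace.
Then next layer: Ivan, Liam.
Every vertex is now reached.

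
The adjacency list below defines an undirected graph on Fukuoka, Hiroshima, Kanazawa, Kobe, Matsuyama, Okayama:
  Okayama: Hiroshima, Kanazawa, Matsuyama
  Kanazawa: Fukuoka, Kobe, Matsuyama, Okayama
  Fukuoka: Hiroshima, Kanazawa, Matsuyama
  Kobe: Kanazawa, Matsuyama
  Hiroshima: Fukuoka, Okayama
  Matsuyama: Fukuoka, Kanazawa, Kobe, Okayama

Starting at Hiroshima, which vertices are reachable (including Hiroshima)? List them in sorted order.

Start at Hiroshima.
Its neighbours: Fukuoka, Okayama.
Then their neighbours: Kanazawa, Matsuyama.
Then next layer: Kobe.
Every vertex is now reached.

Fukuoka, Hiroshima, Kanazawa, Kobe, Matsuyama, Okayama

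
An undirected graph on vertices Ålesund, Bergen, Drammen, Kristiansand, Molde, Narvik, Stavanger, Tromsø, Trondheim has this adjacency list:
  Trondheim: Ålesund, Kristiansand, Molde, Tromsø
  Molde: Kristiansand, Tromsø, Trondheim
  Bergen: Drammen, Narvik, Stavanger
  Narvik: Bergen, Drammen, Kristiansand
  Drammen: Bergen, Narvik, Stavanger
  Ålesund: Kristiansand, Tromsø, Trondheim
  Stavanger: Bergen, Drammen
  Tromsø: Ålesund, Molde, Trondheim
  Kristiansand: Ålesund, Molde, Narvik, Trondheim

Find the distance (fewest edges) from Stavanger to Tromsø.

Distance 0: Stavanger.
Distance 1: Bergen, Drammen.
Distance 2: Narvik.
Distance 3: Kristiansand.
Distance 4: Ålesund, Molde, Trondheim.
Distance 5: Tromsø — contains Tromsø.

5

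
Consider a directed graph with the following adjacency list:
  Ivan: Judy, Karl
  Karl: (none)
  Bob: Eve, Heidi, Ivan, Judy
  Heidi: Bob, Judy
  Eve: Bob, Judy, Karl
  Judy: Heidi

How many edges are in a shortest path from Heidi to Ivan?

2

Distance 0: Heidi.
Distance 1: Bob, Judy.
Distance 2: Eve, Ivan — contains Ivan.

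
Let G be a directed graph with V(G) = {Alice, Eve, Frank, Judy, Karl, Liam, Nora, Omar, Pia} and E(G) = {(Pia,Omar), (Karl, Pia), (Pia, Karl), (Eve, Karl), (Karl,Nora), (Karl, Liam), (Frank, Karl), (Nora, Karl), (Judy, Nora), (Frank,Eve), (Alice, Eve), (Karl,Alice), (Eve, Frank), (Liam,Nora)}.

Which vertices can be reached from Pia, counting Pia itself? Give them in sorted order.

Start at Pia.
Its neighbours: Karl, Omar.
Then their neighbours: Alice, Liam, Nora.
Then next layer: Eve.
Then next layer: Frank.
Nothing further is reachable.

Alice, Eve, Frank, Karl, Liam, Nora, Omar, Pia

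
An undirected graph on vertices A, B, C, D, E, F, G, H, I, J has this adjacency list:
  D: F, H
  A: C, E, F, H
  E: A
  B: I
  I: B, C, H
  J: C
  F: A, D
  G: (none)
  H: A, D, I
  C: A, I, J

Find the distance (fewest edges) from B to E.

4

Distance 0: B.
Distance 1: I.
Distance 2: C, H.
Distance 3: A, D, J.
Distance 4: E, F — contains E.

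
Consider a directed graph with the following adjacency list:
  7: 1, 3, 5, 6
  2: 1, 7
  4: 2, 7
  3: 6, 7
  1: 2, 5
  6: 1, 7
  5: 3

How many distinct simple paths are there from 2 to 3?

2→1→5→3
2→7→1→5→3
2→7→3
2→7→5→3
2→7→6→1→5→3

5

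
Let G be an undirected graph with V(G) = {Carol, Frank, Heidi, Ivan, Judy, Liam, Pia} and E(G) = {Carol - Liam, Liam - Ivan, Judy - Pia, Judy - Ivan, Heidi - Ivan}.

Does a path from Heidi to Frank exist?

Explore from Heidi.
Distance 1: reach Ivan.
Distance 2: reach Judy, Liam.
Distance 3: reach Carol, Pia.
The search is exhausted without reaching Frank; it lies in a different component.

No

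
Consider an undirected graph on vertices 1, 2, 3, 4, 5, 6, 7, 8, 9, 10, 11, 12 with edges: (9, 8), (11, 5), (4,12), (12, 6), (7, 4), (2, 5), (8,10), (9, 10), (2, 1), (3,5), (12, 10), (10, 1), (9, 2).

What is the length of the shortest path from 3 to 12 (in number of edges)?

5

Distance 0: 3.
Distance 1: 5.
Distance 2: 2, 11.
Distance 3: 1, 9.
Distance 4: 8, 10.
Distance 5: 12 — contains 12.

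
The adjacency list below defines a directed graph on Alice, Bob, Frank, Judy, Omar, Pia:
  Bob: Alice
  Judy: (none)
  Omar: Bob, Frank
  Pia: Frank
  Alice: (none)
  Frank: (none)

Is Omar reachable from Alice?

Alice has no outgoing edges, so nothing is reachable from it.

No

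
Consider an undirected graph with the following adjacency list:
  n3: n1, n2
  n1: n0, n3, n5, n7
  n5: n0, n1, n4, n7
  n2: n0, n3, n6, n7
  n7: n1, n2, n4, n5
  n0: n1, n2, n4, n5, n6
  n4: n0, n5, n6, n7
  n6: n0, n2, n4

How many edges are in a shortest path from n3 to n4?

Distance 0: n3.
Distance 1: n1, n2.
Distance 2: n0, n5, n6, n7.
Distance 3: n4 — contains n4.

3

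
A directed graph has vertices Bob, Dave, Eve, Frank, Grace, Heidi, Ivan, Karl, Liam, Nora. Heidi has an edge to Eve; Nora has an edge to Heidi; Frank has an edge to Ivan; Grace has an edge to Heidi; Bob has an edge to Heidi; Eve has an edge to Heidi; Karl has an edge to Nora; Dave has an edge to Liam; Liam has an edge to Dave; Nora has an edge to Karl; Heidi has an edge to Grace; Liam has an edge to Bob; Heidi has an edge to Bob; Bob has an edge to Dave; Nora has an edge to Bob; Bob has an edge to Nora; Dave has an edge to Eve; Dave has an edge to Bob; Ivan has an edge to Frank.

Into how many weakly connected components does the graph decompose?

From Bob: component {Bob, Dave, Eve, Grace, Heidi, Karl, Liam, Nora}.
From Frank: component {Frank, Ivan}.
That's 2 components.

2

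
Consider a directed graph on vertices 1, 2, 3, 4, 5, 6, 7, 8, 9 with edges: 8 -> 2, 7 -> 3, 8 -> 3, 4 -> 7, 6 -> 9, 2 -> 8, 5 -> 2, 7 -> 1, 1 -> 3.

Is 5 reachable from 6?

Explore from 6.
Distance 1: reach 9.
The search from 6 is exhausted; no directed path reaches 5.

No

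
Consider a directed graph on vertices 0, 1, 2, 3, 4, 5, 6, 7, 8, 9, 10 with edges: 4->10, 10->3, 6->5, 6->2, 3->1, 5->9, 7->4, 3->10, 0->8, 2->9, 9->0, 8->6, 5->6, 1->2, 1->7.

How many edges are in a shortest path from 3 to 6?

6

Distance 0: 3.
Distance 1: 1, 10.
Distance 2: 2, 7.
Distance 3: 4, 9.
Distance 4: 0.
Distance 5: 8.
Distance 6: 6 — contains 6.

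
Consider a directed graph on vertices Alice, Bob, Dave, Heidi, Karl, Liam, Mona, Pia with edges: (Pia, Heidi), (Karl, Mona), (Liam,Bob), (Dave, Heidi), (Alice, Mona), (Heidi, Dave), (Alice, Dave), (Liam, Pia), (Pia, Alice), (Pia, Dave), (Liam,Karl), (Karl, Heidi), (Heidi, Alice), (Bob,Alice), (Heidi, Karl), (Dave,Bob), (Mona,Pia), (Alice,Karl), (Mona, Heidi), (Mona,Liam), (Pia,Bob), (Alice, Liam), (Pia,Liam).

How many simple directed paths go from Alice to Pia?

Alice→Dave→Heidi→Karl→Mona→Liam→Pia
Alice→Dave→Heidi→Karl→Mona→Pia
Alice→Karl→Mona→Liam→Pia
Alice→Karl→Mona→Pia
Alice→Liam→Karl→Mona→Pia
Alice→Liam→Pia
Alice→Mona→Liam→Pia
Alice→Mona→Pia

8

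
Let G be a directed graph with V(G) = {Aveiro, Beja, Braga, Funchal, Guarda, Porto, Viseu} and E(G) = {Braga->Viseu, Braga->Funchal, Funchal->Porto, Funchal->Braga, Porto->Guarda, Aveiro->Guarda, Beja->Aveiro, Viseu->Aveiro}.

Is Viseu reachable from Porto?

Explore from Porto.
Distance 1: reach Guarda.
The search from Porto is exhausted; no directed path reaches Viseu.

No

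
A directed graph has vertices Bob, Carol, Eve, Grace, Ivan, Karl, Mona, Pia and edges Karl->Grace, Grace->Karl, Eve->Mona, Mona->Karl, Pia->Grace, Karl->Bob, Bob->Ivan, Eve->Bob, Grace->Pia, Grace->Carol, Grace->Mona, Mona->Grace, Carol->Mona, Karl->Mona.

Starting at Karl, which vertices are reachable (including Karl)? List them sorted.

Bob, Carol, Grace, Ivan, Karl, Mona, Pia

Start at Karl.
Its neighbours: Bob, Grace, Mona.
Then their neighbours: Carol, Ivan, Pia.
Nothing further is reachable.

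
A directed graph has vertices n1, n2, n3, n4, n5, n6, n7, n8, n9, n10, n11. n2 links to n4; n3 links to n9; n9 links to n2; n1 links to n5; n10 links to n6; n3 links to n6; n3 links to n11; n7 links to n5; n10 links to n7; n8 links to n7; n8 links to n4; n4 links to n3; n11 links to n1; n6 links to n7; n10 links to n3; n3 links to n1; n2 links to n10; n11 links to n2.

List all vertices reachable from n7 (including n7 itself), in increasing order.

n5, n7

Start at n7.
Its neighbours: n5.
Nothing further is reachable.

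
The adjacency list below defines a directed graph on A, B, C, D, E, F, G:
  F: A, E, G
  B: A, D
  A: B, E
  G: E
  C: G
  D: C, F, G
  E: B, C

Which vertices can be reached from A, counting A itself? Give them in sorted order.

Start at A.
Its neighbours: B, E.
Then their neighbours: C, D.
Then next layer: F, G.
Every vertex is now reached.

A, B, C, D, E, F, G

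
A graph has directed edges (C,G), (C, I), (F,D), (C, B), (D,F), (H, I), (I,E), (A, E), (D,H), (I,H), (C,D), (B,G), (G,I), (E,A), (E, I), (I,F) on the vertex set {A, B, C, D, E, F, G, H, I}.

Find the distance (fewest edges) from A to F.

3

Distance 0: A.
Distance 1: E.
Distance 2: I.
Distance 3: F, H — contains F.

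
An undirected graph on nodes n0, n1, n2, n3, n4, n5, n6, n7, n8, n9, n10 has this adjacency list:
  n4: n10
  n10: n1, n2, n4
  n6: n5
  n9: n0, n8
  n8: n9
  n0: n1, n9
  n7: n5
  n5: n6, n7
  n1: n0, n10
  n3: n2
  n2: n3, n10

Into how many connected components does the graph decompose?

2

From n0: component {n0, n1, n2, n3, n4, n8, n9, n10}.
From n5: component {n5, n6, n7}.
That's 2 components.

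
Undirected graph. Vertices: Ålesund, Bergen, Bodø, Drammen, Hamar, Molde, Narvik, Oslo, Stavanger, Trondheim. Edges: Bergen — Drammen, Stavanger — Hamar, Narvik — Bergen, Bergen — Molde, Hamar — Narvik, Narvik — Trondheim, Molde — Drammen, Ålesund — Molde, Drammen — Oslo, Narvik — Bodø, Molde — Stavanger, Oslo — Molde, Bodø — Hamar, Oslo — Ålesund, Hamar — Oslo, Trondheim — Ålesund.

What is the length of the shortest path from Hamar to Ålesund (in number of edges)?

2

Distance 0: Hamar.
Distance 1: Bodø, Narvik, Oslo, Stavanger.
Distance 2: Ålesund, Bergen, Drammen, Molde, Trondheim — contains Ålesund.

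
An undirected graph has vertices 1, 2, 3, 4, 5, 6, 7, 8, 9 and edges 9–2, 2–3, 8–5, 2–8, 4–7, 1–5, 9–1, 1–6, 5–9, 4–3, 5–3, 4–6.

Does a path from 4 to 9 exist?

Explore from 4.
Distance 1: reach 3, 6, 7.
Distance 2: reach 1, 2, 5.
Distance 3: reach 8, 9.
Found 9.

Yes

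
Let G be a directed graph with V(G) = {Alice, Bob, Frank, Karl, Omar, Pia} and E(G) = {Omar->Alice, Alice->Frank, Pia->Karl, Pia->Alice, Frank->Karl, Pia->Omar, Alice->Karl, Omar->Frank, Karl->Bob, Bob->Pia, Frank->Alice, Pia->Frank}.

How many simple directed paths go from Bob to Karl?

Bob→Pia→Alice→Frank→Karl
Bob→Pia→Alice→Karl
Bob→Pia→Frank→Alice→Karl
Bob→Pia→Frank→Karl
Bob→Pia→Karl
Bob→Pia→Omar→Alice→Frank→Karl
Bob→Pia→Omar→Alice→Karl
Bob→Pia→Omar→Frank→Alice→Karl
Bob→Pia→Omar→Frank→Karl

9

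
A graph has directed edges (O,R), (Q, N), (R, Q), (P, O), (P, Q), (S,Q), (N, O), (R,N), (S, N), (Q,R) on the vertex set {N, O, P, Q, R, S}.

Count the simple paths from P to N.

P→O→R→N
P→O→R→Q→N
P→Q→N
P→Q→R→N

4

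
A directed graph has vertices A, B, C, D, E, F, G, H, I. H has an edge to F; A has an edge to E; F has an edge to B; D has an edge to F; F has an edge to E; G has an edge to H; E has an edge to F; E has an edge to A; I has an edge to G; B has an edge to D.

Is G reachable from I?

Yes

Explore from I.
Distance 1: reach G.
Found G.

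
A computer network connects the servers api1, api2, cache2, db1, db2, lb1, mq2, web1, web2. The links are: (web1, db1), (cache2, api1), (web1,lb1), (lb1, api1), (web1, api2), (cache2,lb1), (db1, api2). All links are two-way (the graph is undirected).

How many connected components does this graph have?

4

From api1: component {api1, api2, cache2, db1, lb1, web1}.
From db2: component {db2}.
From mq2: component {mq2}.
From web2: component {web2}.
That's 4 components.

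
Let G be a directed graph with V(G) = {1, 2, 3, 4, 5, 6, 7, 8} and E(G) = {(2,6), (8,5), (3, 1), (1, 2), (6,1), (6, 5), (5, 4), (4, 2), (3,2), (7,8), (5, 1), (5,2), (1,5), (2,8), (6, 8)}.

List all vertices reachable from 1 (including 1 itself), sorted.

Start at 1.
Its neighbours: 2, 5.
Then their neighbours: 4, 6, 8.
Nothing further is reachable.

1, 2, 4, 5, 6, 8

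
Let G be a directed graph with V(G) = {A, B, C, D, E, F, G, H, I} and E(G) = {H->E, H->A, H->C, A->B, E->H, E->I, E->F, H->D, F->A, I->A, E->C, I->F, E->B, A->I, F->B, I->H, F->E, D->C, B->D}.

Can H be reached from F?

Yes

Explore from F.
Distance 1: reach A, B, E.
Distance 2: reach C, D, H, I.
Found H.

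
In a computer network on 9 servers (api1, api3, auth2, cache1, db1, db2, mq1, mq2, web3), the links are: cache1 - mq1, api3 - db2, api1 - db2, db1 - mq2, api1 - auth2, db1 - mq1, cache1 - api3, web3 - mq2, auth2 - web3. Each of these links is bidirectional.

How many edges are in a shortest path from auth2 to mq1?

Distance 0: auth2.
Distance 1: api1, web3.
Distance 2: db2, mq2.
Distance 3: api3, db1.
Distance 4: cache1, mq1 — contains mq1.

4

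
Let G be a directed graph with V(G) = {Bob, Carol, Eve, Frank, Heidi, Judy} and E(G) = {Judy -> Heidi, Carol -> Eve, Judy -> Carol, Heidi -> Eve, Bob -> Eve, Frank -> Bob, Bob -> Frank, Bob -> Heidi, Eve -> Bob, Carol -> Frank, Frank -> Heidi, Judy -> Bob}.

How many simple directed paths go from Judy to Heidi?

Judy→Bob→Frank→Heidi
Judy→Bob→Heidi
Judy→Carol→Eve→Bob→Frank→Heidi
Judy→Carol→Eve→Bob→Heidi
Judy→Carol→Frank→Bob→Heidi
Judy→Carol→Frank→Heidi
Judy→Heidi

7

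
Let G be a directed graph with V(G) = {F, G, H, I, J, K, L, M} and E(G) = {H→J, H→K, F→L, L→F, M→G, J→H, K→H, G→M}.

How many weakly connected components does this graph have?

From F: component {F, L}.
From G: component {G, M}.
From H: component {H, J, K}.
From I: component {I}.
That's 4 components.

4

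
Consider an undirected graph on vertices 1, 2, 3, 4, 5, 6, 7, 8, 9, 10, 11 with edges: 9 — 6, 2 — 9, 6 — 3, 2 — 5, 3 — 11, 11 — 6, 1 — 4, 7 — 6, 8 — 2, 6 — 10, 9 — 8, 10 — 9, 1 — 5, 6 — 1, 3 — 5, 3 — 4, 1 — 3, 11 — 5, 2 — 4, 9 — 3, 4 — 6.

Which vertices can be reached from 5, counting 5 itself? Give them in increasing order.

1, 2, 3, 4, 5, 6, 7, 8, 9, 10, 11

Start at 5.
Its neighbours: 1, 2, 3, 11.
Then their neighbours: 4, 6, 8, 9.
Then next layer: 7, 10.
Every vertex is now reached.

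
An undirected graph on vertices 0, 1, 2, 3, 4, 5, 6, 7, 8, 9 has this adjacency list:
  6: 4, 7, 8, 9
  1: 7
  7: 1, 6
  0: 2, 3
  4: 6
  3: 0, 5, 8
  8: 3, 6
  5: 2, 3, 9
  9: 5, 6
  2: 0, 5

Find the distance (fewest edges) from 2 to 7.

4

Distance 0: 2.
Distance 1: 0, 5.
Distance 2: 3, 9.
Distance 3: 6, 8.
Distance 4: 4, 7 — contains 7.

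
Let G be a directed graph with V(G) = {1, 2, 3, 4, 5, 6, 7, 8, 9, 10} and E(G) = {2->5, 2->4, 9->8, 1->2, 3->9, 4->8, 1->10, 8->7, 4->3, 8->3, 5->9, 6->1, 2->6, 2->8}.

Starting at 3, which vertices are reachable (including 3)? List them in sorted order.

Start at 3.
Its neighbours: 9.
Then their neighbours: 8.
Then next layer: 7.
Nothing further is reachable.

3, 7, 8, 9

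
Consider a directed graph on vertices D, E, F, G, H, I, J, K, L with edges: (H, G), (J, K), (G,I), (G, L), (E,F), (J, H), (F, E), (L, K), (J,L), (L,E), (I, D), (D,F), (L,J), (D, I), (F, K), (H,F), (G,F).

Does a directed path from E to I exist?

No

Explore from E.
Distance 1: reach F.
Distance 2: reach K.
The search from E is exhausted; no directed path reaches I.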